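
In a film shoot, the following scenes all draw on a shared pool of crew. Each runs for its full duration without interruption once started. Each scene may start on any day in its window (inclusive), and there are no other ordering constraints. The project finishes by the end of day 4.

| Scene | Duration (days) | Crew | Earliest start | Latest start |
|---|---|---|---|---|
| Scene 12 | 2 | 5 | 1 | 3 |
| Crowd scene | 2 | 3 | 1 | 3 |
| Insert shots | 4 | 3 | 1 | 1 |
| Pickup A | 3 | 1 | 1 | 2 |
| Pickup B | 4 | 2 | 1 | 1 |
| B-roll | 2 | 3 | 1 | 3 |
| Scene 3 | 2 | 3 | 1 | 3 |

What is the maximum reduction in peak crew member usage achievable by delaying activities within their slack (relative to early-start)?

Early-start peak: d1:20  d2:20  d3:6  d4:5 ⇒ 20.
Leveled (Scene 12@1, Crowd scene@1, Insert shots@1, Pickup A@1, Pickup B@1, B-roll@3, Scene 3@3): d1:14  d2:14  d3:12  d4:11 ⇒ 14.
Reduction 20 − 14 = 6.

6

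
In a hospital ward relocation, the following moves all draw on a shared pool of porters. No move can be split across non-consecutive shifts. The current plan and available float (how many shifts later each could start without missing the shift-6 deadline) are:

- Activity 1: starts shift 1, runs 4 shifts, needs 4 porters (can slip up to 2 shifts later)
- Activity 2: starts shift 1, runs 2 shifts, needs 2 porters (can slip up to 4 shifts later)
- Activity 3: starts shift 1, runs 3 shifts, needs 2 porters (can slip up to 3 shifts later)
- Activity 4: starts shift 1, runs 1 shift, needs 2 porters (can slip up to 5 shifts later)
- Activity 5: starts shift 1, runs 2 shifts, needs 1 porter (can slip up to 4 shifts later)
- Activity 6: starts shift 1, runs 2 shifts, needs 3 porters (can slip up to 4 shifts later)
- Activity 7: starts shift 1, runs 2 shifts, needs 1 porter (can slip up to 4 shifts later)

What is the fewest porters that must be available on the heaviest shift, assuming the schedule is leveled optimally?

7

Early-start (Activity 1@1, Activity 2@1, Activity 3@1, Activity 4@1, Activity 5@1, Activity 6@1, Activity 7@1) gives peak 15: s1:15  s2:13  s3:6  s4:4  s5:0  s6:0.
Shift Activity 3→3, Activity 4→5, Activity 6→5, Activity 7→3.
Schedule Activity 1@1, Activity 2@1, Activity 3@3, Activity 4@5, Activity 5@1, Activity 6@5, Activity 7@3: s1:7  s2:7  s3:7  s4:7  s5:7  s6:3 — peak 7.
Total porter-shifts = 38 over 6 shifts ⇒ peak ≥ ⌈38/6⌉ = 7, so 7 is optimal.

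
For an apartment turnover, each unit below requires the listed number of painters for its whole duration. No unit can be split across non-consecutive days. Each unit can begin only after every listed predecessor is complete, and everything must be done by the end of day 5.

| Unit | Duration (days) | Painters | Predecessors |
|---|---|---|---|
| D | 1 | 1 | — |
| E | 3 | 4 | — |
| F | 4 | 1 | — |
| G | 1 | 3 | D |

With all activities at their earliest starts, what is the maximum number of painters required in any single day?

8

Early-start schedule: D@1, E@1, F@1, G@2.
Load per day: day 1: 6, day 2: 8, day 3: 5, day 4: 1, day 5: 0.
Peak is 8.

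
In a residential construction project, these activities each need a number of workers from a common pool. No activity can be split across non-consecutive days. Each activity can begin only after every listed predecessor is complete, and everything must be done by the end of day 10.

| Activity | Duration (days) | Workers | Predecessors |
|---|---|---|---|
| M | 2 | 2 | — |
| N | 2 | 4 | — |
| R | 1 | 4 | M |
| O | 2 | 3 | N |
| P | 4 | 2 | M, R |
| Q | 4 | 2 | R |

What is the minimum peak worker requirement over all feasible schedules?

Early-start (M@1, N@1, R@3, O@3, P@4, Q@4) gives peak 7: d1:6  d2:6  d3:7  d4:7  d5:4  d6:4  d7:4  d8:0  d9:0  d10:0.
Shift M→3, R→5, P→6, Q→6.
Schedule M@3, N@1, R@5, O@3, P@6, Q@6: d1:4  d2:4  d3:5  d4:5  d5:4  d6:4  d7:4  d8:4  d9:4  d10:0 — peak 5.

5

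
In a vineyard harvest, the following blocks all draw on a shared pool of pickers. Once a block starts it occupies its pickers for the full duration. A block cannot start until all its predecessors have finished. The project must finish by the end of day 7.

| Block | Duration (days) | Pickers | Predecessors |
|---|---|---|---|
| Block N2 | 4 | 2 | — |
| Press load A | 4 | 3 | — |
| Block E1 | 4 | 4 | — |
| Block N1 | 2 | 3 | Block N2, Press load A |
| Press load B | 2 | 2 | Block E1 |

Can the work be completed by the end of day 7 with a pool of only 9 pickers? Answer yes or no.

yes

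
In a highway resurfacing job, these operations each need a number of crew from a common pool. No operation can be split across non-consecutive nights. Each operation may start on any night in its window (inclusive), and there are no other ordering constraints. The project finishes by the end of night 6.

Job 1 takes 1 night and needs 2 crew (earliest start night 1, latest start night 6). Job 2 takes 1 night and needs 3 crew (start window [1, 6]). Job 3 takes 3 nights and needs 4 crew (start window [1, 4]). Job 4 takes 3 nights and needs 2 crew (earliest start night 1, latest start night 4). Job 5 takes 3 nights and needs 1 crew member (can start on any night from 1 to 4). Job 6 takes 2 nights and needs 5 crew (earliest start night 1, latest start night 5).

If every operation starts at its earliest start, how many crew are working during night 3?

At early start, night 3 has: Job 3, Job 4, Job 5.
Demand: 4 + 2 + 1 = 7.

7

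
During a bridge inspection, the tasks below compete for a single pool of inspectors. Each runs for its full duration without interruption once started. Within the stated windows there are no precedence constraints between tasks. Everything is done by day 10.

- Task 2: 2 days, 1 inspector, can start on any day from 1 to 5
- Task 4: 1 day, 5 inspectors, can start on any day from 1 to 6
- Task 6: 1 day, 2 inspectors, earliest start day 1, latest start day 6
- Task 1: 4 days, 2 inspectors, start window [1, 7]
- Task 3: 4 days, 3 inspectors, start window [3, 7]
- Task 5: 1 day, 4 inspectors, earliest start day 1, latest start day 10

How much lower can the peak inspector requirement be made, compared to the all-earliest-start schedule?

Early-start peak: d1:14  d2:3  d3:5  d4:5  d5:3  d6:3  d7:0  d8:0  d9:0  d10:0 ⇒ 14.
Leveled (Task 2@1, Task 4@3, Task 6@1, Task 1@4, Task 3@4, Task 5@2): d1:3  d2:5  d3:5  d4:5  d5:5  d6:5  d7:5  d8:0  d9:0  d10:0 ⇒ 5.
Reduction 14 − 5 = 9.

9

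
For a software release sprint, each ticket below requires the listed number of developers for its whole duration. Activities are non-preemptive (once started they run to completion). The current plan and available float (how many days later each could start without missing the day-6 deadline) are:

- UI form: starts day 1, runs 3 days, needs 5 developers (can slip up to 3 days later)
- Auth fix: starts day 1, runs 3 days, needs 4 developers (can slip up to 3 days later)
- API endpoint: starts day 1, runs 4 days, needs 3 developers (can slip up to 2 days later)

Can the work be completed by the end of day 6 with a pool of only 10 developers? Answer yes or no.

yes

Schedule UI form@1, Auth fix@4, API endpoint@1: d1:8  d2:8  d3:8  d4:7  d5:4  d6:4 — peak 8 ≤ 10.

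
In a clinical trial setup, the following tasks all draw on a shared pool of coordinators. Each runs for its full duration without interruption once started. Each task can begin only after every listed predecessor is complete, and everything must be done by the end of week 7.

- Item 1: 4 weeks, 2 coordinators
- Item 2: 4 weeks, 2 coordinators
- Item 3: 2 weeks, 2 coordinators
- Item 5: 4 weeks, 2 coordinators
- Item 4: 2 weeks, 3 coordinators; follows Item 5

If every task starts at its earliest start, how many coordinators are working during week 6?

3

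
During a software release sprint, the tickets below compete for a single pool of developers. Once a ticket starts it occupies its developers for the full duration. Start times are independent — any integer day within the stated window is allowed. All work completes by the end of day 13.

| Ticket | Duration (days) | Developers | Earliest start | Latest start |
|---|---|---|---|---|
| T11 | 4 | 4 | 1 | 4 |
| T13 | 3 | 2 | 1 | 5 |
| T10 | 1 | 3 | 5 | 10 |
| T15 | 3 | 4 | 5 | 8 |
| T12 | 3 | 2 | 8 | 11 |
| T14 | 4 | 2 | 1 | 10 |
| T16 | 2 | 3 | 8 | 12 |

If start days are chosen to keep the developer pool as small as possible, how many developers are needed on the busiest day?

6

Early-start (T11@1, T13@1, T10@5, T15@5, T12@8, T14@1, T16@8) gives peak 8: d1:8  d2:8  d3:8  d4:6  d5:7  d6:4  d7:4  d8:5  d9:5  d10:2  d11:0  d12:0  d13:0.
Shift T15→6, T14→4, T16→9.
Schedule T11@1, T13@1, T10@5, T15@6, T12@8, T14@4, T16@9: d1:6  d2:6  d3:6  d4:6  d5:5  d6:6  d7:6  d8:6  d9:5  d10:5  d11:0  d12:0  d13:0 — peak 6.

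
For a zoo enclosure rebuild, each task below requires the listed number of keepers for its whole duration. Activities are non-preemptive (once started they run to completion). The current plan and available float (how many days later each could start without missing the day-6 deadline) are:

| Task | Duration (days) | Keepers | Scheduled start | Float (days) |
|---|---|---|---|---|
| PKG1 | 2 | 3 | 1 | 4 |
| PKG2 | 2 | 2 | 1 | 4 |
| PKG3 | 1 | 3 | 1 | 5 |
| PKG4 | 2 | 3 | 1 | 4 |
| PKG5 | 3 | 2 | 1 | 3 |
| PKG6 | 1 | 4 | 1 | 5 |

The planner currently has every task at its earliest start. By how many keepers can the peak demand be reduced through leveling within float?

12

Early-start peak: d1:17  d2:10  d3:2  d4:0  d5:0  d6:0 ⇒ 17.
Leveled (PKG1@1, PKG2@1, PKG3@3, PKG4@4, PKG5@3, PKG6@6): d1:5  d2:5  d3:5  d4:5  d5:5  d6:4 ⇒ 5.
Reduction 17 − 5 = 12.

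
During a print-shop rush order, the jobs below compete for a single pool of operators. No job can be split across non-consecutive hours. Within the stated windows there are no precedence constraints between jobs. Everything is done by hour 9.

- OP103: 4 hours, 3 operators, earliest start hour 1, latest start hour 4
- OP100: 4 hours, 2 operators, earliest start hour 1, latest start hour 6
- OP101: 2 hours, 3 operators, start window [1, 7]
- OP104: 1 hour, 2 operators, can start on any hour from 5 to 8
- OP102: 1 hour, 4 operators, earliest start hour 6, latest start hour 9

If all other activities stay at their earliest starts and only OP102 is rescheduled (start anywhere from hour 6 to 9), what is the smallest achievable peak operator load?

8

OP102@6: h1:8  h2:8  h3:5  h4:5  h5:2  h6:4  h7:0  h8:0  h9:0 → peak 8
OP102@7: h1:8  h2:8  h3:5  h4:5  h5:2  h6:0  h7:4  h8:0  h9:0 → peak 8
OP102@8: h1:8  h2:8  h3:5  h4:5  h5:2  h6:0  h7:0  h8:4  h9:0 → peak 8
OP102@9: h1:8  h2:8  h3:5  h4:5  h5:2  h6:0  h7:0  h8:0  h9:4 → peak 8
Best is OP102@6, peak 8.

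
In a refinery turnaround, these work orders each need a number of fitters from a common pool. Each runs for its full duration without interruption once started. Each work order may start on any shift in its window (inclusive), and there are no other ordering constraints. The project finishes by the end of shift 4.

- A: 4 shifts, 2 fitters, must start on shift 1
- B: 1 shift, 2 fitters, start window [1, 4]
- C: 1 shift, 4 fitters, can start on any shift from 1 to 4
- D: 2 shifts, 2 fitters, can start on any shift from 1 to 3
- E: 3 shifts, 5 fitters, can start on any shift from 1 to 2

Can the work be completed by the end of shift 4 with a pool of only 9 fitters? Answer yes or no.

Schedule A@1, B@1, C@1, D@2, E@2: s1:8  s2:9  s3:9  s4:7 — peak 9 ≤ 9.

yes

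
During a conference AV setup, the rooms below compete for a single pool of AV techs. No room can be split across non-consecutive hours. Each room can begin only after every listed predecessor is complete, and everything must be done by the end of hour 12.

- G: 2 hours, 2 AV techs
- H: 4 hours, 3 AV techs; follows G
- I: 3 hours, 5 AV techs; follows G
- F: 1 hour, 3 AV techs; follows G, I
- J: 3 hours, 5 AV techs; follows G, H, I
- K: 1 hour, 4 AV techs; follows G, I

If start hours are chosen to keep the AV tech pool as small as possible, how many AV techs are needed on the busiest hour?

7

Early-start (G@1, H@3, I@3, F@6, J@7, K@6) gives peak 10: h1:2  h2:2  h3:8  h4:8  h5:8  h6:10  h7:5  h8:5  h9:5  h10:0  h11:0  h12:0.
Shift H→6, J→10, K→7.
Schedule G@1, H@6, I@3, F@6, J@10, K@7: h1:2  h2:2  h3:5  h4:5  h5:5  h6:6  h7:7  h8:3  h9:3  h10:5  h11:5  h12:5 — peak 7.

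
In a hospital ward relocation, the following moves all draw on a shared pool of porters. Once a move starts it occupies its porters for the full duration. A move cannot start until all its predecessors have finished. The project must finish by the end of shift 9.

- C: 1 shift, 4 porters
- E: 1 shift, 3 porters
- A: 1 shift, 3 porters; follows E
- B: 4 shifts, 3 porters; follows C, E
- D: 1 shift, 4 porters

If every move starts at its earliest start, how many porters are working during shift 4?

3

At early start, shift 4 has: B.
Demand: 3 = 3.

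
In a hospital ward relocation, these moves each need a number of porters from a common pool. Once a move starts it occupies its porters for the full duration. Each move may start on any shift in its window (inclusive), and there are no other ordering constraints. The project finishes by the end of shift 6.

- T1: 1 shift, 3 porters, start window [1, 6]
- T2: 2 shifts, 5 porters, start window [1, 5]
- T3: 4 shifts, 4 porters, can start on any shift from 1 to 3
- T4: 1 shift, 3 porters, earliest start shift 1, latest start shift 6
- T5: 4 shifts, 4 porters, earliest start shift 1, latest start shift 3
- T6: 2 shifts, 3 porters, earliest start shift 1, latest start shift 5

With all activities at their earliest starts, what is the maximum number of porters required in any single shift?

22

Early-start schedule: T1@1, T2@1, T3@1, T4@1, T5@1, T6@1.
Load per shift: shift 1: 22, shift 2: 16, shift 3: 8, shift 4: 8, shift 5: 0, shift 6: 0.
Peak is 22.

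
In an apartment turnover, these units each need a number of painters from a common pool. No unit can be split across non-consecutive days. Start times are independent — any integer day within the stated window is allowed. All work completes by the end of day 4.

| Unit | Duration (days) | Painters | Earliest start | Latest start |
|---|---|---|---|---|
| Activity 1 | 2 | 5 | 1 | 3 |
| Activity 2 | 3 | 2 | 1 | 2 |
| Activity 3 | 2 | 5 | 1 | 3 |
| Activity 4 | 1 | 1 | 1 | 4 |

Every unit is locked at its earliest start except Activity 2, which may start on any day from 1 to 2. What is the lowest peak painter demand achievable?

Activity 2@1: d1:13  d2:12  d3:2  d4:0 → peak 13
Activity 2@2: d1:11  d2:12  d3:2  d4:2 → peak 12
Best is Activity 2@2, peak 12.

12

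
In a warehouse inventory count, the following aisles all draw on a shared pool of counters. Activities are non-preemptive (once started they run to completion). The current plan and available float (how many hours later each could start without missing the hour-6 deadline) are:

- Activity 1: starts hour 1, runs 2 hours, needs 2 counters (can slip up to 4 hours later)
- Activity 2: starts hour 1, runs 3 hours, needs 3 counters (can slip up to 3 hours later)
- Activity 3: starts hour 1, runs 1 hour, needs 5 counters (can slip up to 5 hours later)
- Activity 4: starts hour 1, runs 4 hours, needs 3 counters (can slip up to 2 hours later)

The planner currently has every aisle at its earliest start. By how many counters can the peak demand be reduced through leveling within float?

7

Early-start peak: h1:13  h2:8  h3:6  h4:3  h5:0  h6:0 ⇒ 13.
Leveled (Activity 1@1, Activity 2@3, Activity 3@6, Activity 4@1): h1:5  h2:5  h3:6  h4:6  h5:3  h6:5 ⇒ 6.
Reduction 13 − 6 = 7.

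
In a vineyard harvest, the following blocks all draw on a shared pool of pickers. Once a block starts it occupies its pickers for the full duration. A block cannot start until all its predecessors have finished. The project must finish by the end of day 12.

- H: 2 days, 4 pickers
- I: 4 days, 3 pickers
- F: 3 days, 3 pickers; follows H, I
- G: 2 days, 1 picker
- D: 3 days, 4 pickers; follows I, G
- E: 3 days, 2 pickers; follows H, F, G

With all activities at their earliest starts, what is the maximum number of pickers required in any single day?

8

Early-start schedule: H@1, I@1, F@5, G@1, D@5, E@8.
Load per day: day 1: 8, day 2: 8, day 3: 3, day 4: 3, day 5: 7, day 6: 7, day 7: 7, day 8: 2, day 9: 2, day 10: 2, day 11: 0, day 12: 0.
Peak is 8.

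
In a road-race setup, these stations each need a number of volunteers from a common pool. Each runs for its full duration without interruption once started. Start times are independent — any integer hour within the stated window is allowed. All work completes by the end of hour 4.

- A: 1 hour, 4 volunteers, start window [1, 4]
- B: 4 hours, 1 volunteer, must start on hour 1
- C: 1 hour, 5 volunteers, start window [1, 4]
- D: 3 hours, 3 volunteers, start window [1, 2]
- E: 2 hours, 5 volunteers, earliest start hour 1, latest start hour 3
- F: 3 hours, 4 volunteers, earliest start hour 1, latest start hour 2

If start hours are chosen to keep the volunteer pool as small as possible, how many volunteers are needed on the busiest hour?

Early-start (A@1, B@1, C@1, D@1, E@1, F@1) gives peak 22: h1:22  h2:13  h3:8  h4:1.
Shift E→2, F→2.
Schedule A@1, B@1, C@1, D@1, E@2, F@2: h1:13  h2:13  h3:13  h4:5 — peak 13.

13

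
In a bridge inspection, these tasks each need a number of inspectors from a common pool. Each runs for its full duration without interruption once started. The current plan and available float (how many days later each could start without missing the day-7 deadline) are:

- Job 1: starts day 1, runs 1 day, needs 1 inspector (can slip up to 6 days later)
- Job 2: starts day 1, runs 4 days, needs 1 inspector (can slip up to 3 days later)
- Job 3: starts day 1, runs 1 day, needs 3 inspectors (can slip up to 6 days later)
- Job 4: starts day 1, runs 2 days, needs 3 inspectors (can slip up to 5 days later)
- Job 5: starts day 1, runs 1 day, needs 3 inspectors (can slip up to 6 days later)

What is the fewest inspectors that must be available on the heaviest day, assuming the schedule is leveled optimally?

4

Early-start (Job 1@1, Job 2@1, Job 3@1, Job 4@1, Job 5@1) gives peak 11: d1:11  d2:4  d3:1  d4:1  d5:0  d6:0  d7:0.
Shift Job 3→2, Job 4→3, Job 5→5.
Schedule Job 1@1, Job 2@1, Job 3@2, Job 4@3, Job 5@5: d1:2  d2:4  d3:4  d4:4  d5:3  d6:0  d7:0 — peak 4.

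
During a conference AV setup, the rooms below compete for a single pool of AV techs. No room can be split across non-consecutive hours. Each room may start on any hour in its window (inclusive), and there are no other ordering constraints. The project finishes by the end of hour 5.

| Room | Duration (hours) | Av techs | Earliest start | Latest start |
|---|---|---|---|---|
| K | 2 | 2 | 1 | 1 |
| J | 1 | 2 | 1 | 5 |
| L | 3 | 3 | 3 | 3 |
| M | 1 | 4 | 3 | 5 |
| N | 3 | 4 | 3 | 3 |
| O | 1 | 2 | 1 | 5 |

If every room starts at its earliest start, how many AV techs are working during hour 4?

7

At early start, hour 4 has: L, N.
Demand: 3 + 4 = 7.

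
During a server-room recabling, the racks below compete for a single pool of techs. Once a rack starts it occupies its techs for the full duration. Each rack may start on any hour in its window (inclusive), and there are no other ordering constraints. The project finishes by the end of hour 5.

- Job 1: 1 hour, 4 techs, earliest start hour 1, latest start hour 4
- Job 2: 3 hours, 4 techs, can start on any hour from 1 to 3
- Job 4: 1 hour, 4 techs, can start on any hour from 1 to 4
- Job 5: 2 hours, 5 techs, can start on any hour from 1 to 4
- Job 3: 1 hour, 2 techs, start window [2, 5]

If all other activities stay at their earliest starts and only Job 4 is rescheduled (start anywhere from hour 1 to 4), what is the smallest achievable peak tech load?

13

Job 4@1: h1:17  h2:11  h3:4  h4:0  h5:0 → peak 17
Job 4@2: h1:13  h2:15  h3:4  h4:0  h5:0 → peak 15
Job 4@3: h1:13  h2:11  h3:8  h4:0  h5:0 → peak 13
Job 4@4: h1:13  h2:11  h3:4  h4:4  h5:0 → peak 13
Best is Job 4@3, peak 13.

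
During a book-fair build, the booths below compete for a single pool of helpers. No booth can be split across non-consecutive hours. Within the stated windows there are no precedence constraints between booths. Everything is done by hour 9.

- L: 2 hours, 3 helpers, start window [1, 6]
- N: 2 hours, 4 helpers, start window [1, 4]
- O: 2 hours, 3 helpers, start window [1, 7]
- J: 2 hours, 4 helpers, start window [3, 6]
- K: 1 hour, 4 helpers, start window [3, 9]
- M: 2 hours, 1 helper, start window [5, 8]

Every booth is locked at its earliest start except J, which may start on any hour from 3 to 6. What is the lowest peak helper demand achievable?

10

J@3: h1:10  h2:10  h3:8  h4:4  h5:1  h6:1  h7:0  h8:0  h9:0 → peak 10
J@4: h1:10  h2:10  h3:4  h4:4  h5:5  h6:1  h7:0  h8:0  h9:0 → peak 10
J@5: h1:10  h2:10  h3:4  h4:0  h5:5  h6:5  h7:0  h8:0  h9:0 → peak 10
J@6: h1:10  h2:10  h3:4  h4:0  h5:1  h6:5  h7:4  h8:0  h9:0 → peak 10
Best is J@3, peak 10.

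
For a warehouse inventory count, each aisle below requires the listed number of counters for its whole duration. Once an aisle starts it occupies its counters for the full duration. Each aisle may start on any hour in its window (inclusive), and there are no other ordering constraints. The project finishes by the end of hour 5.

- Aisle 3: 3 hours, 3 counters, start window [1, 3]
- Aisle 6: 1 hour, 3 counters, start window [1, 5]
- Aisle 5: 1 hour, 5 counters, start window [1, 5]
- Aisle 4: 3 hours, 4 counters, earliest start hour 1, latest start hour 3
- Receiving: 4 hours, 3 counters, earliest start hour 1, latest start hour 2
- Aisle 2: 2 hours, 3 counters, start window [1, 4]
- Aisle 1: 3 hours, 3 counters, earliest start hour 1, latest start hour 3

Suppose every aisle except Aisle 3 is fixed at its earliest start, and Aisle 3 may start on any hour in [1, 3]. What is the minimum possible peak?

21

Aisle 3@1: h1:24  h2:16  h3:13  h4:3  h5:0 → peak 24
Aisle 3@2: h1:21  h2:16  h3:13  h4:6  h5:0 → peak 21
Aisle 3@3: h1:21  h2:13  h3:13  h4:6  h5:3 → peak 21
Best is Aisle 3@2, peak 21.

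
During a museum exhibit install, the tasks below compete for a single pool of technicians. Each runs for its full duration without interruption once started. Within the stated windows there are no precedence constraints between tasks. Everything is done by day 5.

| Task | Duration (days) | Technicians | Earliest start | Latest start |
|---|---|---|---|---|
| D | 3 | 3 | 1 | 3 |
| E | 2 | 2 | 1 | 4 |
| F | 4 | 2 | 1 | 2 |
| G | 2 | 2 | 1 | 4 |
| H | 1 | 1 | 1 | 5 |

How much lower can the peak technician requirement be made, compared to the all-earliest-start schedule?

Early-start peak: d1:10  d2:9  d3:5  d4:2  d5:0 ⇒ 10.
Leveled (D@1, E@4, F@1, G@4, H@1): d1:6  d2:5  d3:5  d4:6  d5:4 ⇒ 6.
Reduction 10 − 6 = 4.

4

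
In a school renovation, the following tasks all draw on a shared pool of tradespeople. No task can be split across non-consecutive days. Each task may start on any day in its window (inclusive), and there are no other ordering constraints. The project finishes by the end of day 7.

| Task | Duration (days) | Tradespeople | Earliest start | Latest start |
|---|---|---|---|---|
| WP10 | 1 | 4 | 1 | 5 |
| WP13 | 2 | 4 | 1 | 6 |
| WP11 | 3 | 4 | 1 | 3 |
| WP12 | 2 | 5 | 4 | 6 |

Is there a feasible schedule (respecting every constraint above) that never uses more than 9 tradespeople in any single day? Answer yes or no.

yes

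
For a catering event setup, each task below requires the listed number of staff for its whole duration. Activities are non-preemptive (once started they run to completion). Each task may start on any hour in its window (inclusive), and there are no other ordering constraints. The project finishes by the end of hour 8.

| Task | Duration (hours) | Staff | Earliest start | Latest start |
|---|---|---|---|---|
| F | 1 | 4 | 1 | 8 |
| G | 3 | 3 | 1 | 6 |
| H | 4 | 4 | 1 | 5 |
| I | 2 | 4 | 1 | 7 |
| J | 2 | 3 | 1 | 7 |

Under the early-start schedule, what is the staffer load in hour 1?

18

At early start, hour 1 has: F, G, H, I, J.
Demand: 4 + 3 + 4 + 4 + 3 = 18.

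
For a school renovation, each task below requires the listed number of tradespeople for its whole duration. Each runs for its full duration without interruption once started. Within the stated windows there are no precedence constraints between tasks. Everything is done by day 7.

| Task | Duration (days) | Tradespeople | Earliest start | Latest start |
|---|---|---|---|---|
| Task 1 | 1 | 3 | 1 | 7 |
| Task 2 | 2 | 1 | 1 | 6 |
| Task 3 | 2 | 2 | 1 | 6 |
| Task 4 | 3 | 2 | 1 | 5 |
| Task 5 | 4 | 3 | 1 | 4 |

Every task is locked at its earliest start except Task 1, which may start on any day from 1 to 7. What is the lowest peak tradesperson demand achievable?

Task 1@1: d1:11  d2:8  d3:5  d4:3  d5:0  d6:0  d7:0 → peak 11
Task 1@2: d1:8  d2:11  d3:5  d4:3  d5:0  d6:0  d7:0 → peak 11
Task 1@3: d1:8  d2:8  d3:8  d4:3  d5:0  d6:0  d7:0 → peak 8
Task 1@4: d1:8  d2:8  d3:5  d4:6  d5:0  d6:0  d7:0 → peak 8
Task 1@5: d1:8  d2:8  d3:5  d4:3  d5:3  d6:0  d7:0 → peak 8
Task 1@6: d1:8  d2:8  d3:5  d4:3  d5:0  d6:3  d7:0 → peak 8
Task 1@7: d1:8  d2:8  d3:5  d4:3  d5:0  d6:0  d7:3 → peak 8
Best is Task 1@3, peak 8.

8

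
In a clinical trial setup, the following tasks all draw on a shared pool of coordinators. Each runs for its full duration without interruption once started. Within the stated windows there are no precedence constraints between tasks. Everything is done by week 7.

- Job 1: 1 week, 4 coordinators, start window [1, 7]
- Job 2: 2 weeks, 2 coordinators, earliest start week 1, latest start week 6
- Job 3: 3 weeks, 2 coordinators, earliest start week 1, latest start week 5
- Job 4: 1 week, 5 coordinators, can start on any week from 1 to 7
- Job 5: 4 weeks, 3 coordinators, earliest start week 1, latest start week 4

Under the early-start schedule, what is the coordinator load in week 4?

At early start, week 4 has: Job 5.
Demand: 3 = 3.

3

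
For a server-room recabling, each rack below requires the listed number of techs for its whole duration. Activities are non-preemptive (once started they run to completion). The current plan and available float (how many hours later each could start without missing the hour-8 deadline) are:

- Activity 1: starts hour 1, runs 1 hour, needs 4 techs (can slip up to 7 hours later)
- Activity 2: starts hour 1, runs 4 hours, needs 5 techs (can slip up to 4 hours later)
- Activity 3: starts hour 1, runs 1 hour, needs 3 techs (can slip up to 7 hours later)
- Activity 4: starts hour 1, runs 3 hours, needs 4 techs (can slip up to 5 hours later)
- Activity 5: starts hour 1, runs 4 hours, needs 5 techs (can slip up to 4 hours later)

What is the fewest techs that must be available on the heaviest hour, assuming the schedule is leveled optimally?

Early-start (Activity 1@1, Activity 2@1, Activity 3@1, Activity 4@1, Activity 5@1) gives peak 21: h1:21  h2:14  h3:14  h4:10  h5:0  h6:0  h7:0  h8:0.
Shift Activity 3→2, Activity 4→3, Activity 5→5.
Schedule Activity 1@1, Activity 2@1, Activity 3@2, Activity 4@3, Activity 5@5: h1:9  h2:8  h3:9  h4:9  h5:9  h6:5  h7:5  h8:5 — peak 9.

9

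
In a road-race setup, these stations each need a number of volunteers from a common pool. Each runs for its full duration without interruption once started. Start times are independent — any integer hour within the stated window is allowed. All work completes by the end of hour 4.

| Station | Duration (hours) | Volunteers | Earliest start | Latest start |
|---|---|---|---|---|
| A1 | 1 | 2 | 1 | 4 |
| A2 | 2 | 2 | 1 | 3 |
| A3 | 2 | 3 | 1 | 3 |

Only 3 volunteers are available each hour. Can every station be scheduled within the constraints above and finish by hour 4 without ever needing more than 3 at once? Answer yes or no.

no

The minimum achievable peak is 4; 3 < 4, so no feasible schedule stays within the cap.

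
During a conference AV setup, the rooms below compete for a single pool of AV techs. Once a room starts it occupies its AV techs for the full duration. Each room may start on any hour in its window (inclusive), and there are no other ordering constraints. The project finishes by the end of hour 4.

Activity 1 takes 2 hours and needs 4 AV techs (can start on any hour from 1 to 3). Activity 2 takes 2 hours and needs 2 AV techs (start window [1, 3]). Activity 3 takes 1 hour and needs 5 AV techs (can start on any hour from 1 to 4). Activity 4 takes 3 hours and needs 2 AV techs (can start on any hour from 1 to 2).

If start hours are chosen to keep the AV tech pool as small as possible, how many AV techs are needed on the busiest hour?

7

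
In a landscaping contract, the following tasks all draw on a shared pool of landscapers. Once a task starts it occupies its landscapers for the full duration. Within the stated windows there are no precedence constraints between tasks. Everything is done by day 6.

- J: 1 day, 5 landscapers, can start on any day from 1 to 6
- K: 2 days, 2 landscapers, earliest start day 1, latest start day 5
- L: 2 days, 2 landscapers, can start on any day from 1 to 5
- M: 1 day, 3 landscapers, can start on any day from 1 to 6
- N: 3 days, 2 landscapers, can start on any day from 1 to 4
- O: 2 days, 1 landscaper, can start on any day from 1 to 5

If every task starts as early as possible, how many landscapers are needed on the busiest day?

Early-start schedule: J@1, K@1, L@1, M@1, N@1, O@1.
Load per day: day 1: 15, day 2: 7, day 3: 2, day 4: 0, day 5: 0, day 6: 0.
Peak is 15.

15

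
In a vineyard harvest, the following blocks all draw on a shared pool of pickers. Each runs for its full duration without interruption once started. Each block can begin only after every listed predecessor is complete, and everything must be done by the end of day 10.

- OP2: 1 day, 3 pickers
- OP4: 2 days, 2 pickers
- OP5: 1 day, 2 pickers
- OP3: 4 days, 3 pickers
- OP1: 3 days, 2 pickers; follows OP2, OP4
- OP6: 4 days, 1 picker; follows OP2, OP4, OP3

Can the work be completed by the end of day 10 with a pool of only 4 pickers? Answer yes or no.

The minimum achievable peak is 5; 4 < 5, so no feasible schedule stays within the cap.

no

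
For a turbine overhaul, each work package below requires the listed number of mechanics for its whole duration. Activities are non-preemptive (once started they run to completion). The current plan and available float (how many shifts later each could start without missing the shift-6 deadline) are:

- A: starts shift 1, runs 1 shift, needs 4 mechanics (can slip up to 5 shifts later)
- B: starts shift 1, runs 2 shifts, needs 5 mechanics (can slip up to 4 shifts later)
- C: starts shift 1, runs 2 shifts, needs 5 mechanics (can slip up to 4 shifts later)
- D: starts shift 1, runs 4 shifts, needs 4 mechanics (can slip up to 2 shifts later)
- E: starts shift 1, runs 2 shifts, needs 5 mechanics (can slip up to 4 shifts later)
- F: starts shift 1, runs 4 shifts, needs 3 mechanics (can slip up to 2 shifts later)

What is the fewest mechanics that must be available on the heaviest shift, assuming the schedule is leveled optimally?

12

Early-start (A@1, B@1, C@1, D@1, E@1, F@1) gives peak 26: s1:26  s2:22  s3:7  s4:7  s5:0  s6:0.
Shift C→2, D→3, E→4, F→3.
Schedule A@1, B@1, C@2, D@3, E@4, F@3: s1:9  s2:10  s3:12  s4:12  s5:12  s6:7 — peak 12.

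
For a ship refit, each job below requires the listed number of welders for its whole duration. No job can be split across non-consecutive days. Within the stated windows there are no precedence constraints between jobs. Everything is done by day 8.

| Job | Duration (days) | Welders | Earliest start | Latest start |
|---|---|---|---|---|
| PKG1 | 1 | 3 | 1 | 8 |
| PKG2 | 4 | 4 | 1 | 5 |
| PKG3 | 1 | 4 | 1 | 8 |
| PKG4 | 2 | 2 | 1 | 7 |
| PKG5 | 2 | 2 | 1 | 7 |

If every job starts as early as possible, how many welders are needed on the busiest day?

15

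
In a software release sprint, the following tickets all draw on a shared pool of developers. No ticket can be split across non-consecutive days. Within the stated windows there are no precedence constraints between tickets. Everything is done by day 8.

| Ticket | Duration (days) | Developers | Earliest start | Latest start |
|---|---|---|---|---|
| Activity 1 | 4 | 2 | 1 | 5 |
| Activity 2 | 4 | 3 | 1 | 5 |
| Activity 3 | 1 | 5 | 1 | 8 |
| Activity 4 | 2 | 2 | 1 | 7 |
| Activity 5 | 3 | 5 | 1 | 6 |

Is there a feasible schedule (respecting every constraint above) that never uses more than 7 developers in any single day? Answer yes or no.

yes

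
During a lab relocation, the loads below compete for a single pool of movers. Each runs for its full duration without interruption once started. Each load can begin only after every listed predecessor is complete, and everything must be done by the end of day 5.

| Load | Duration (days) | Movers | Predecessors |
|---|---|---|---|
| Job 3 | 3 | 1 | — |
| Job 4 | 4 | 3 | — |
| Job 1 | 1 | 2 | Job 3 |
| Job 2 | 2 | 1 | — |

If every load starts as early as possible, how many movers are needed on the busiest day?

Early-start schedule: Job 3@1, Job 4@1, Job 1@4, Job 2@1.
Load per day: day 1: 5, day 2: 5, day 3: 4, day 4: 5, day 5: 0.
Peak is 5.

5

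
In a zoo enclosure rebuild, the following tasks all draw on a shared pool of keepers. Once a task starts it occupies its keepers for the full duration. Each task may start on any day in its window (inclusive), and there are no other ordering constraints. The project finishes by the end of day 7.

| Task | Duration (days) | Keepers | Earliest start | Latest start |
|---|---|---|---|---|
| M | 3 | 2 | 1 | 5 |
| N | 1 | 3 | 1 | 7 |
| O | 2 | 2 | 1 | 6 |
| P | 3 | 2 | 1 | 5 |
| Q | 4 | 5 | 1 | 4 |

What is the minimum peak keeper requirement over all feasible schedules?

7

Early-start (M@1, N@1, O@1, P@1, Q@1) gives peak 14: d1:14  d2:11  d3:9  d4:5  d5:0  d6:0  d7:0.
Shift P→2, Q→4.
Schedule M@1, N@1, O@1, P@2, Q@4: d1:7  d2:6  d3:4  d4:7  d5:5  d6:5  d7:5 — peak 7.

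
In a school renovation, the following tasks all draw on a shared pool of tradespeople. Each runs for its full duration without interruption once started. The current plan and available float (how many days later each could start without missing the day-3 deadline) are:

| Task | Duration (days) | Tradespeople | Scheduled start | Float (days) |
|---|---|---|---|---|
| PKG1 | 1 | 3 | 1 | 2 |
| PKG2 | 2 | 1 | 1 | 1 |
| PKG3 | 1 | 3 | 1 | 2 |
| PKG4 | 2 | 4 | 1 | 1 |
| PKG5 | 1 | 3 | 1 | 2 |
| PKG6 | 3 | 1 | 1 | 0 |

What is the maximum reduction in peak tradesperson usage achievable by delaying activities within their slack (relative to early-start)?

7

Early-start peak: d1:15  d2:6  d3:1 ⇒ 15.
Leveled (PKG1@1, PKG2@1, PKG3@1, PKG4@2, PKG5@3, PKG6@1): d1:8  d2:6  d3:8 ⇒ 8.
Reduction 15 − 8 = 7.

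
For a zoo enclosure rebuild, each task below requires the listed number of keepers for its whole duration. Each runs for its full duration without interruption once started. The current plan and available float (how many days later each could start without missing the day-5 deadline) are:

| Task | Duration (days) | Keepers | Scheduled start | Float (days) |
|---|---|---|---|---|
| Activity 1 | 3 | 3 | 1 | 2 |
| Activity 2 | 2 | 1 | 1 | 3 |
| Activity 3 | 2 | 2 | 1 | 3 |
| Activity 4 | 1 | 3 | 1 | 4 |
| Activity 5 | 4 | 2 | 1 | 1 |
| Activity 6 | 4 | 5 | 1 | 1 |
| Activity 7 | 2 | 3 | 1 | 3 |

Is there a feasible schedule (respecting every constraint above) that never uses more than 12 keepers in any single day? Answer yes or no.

Schedule Activity 1@1, Activity 2@1, Activity 3@3, Activity 4@1, Activity 5@1, Activity 6@2, Activity 7@4: d1:9  d2:11  d3:12  d4:12  d5:8 — peak 12 ≤ 12.

yes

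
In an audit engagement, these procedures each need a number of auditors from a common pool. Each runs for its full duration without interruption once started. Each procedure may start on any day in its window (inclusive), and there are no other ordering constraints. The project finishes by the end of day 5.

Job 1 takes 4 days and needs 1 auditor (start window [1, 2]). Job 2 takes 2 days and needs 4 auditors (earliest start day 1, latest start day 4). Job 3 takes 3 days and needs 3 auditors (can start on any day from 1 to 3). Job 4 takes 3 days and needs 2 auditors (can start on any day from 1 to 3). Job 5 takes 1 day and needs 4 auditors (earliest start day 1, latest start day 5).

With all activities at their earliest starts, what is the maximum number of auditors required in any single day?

Early-start schedule: Job 1@1, Job 2@1, Job 3@1, Job 4@1, Job 5@1.
Load per day: day 1: 14, day 2: 10, day 3: 6, day 4: 1, day 5: 0.
Peak is 14.

14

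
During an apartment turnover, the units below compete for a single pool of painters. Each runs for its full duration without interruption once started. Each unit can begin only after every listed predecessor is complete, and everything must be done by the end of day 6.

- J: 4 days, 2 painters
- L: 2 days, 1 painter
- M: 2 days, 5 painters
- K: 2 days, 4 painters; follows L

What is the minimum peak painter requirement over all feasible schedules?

6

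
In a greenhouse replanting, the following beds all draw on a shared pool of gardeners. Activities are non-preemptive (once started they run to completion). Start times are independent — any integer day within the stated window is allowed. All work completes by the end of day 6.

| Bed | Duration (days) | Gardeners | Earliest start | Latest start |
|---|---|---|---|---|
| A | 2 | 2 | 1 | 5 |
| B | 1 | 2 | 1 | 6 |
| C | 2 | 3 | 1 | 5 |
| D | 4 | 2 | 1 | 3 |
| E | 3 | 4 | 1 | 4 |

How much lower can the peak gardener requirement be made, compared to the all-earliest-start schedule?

7

Early-start peak: d1:13  d2:11  d3:6  d4:2  d5:0  d6:0 ⇒ 13.
Leveled (A@1, B@1, C@2, D@3, E@4): d1:4  d2:5  d3:5  d4:6  d5:6  d6:6 ⇒ 6.
Reduction 13 − 6 = 7.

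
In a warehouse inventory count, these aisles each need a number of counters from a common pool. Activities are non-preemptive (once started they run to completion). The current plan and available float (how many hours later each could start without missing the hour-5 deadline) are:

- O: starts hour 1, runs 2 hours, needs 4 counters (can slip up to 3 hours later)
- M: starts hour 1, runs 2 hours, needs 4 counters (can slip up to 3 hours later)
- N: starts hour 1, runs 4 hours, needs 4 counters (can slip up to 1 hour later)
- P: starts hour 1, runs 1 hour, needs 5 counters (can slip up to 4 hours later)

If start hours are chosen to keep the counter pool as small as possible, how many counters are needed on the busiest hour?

8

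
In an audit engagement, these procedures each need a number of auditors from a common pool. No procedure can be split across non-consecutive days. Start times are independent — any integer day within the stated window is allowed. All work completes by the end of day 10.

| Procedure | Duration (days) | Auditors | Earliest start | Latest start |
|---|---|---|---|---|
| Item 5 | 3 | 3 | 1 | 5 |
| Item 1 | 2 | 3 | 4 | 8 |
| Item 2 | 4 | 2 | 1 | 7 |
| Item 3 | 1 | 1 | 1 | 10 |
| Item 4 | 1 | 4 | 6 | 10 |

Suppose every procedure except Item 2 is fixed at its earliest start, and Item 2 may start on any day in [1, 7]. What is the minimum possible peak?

4

Item 2@1: d1:6  d2:5  d3:5  d4:5  d5:3  d6:4  d7:0  d8:0  d9:0  d10:0 → peak 6
Item 2@2: d1:4  d2:5  d3:5  d4:5  d5:5  d6:4  d7:0  d8:0  d9:0  d10:0 → peak 5
Item 2@3: d1:4  d2:3  d3:5  d4:5  d5:5  d6:6  d7:0  d8:0  d9:0  d10:0 → peak 6
Item 2@4: d1:4  d2:3  d3:3  d4:5  d5:5  d6:6  d7:2  d8:0  d9:0  d10:0 → peak 6
Item 2@5: d1:4  d2:3  d3:3  d4:3  d5:5  d6:6  d7:2  d8:2  d9:0  d10:0 → peak 6
Item 2@6: d1:4  d2:3  d3:3  d4:3  d5:3  d6:6  d7:2  d8:2  d9:2  d10:0 → peak 6
Item 2@7: d1:4  d2:3  d3:3  d4:3  d5:3  d6:4  d7:2  d8:2  d9:2  d10:2 → peak 4
Best is Item 2@7, peak 4.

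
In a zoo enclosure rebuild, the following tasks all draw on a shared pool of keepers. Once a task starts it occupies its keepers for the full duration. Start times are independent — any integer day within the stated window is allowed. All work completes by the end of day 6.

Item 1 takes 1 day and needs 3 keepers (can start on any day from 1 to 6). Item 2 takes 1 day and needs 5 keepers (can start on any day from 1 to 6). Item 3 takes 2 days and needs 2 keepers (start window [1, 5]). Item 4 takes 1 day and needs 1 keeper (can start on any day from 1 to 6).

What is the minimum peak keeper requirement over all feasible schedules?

5

Early-start (Item 1@1, Item 2@1, Item 3@1, Item 4@1) gives peak 11: d1:11  d2:2  d3:0  d4:0  d5:0  d6:0.
Shift Item 2→2, Item 3→3.
Schedule Item 1@1, Item 2@2, Item 3@3, Item 4@1: d1:4  d2:5  d3:2  d4:2  d5:0  d6:0 — peak 5.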